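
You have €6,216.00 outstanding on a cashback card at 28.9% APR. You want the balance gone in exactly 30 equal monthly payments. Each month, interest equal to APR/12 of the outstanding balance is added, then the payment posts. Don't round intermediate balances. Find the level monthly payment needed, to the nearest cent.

€293.37

Monthly rate r = 28.9%/12 = 2.40833% = 0.0240833.
Level-payment amortization: P = B₀·r / (1 − (1+r)^(−n)) = 6216.00·0.0240833 / (1 − 1.02408^(−30)).
Denominator 1 − (1+r)^(−30) = 0.510287652.
P = 149.702 / 0.510287652 ≈ 293.37.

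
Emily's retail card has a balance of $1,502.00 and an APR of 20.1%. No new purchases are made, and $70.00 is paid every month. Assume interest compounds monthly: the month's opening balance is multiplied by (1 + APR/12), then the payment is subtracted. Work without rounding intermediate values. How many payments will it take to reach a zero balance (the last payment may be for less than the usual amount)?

27 payments

Monthly rate r = 20.1%/12 = 1.675% = 0.01675.
Recurrence: B ← B·(1+r) − $70.00.
Month 1: interest $25.16; balance after payment $1,457.16.
Month 2: interest $24.41; balance after payment $1,411.57.
Closed form: n = −ln(1 − rB₀/P)/ln(1+r) = −ln(0.64059)/ln(1.01675) ≈ 26.811, so the balance reaches zero during payment 27.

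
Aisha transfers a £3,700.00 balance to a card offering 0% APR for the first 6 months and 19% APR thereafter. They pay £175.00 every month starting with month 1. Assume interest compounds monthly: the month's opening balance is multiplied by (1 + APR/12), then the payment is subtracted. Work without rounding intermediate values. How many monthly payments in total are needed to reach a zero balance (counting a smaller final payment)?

Promo months 1–6 at r₀ = 0%/12 = 0; months 7+ at r₁ = 19%/12 = 0.0158333.
After month 6 (no interest yet): B = £3,700.00 − 6·£175.00 = £2,650.00.
Then at r₁ with £175.00/mo: n₂ = −ln(1 − r₁·B/P)/ln(1+r₁) ≈ 17.45 → 18 more payments.

24 months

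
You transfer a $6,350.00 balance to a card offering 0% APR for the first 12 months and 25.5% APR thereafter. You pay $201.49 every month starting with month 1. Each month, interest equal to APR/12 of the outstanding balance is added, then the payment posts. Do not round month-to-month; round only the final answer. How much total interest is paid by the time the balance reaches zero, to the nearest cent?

Promo months 1–12 at r₀ = 0%/12 = 0; months 13+ at r₁ = 25.5%/12 = 0.02125.
After month 12 (no interest yet): B = $6,350.00 − 12·$201.49 = $3,932.12.
Then at r₁ with $201.49/mo: n₂ = −ln(1 − r₁·B/P)/ln(1+r₁) ≈ 25.47 → 26 more payments.
Total paid = 37·$201.49 + $95.81 = $7,550.94; interest = $7,550.94 − $6,350.00 = $1,200.94.

$1,200.94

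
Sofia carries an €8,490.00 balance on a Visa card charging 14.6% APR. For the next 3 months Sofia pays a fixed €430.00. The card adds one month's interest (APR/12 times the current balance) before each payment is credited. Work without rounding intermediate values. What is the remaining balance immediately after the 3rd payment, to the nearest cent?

€7,497.91

Monthly rate r = 14.6%/12 = 1.21667% = 0.0121667.
Each month: B ← B·(1+r) − €430.00.
Month 1: interest €103.29; balance after payment €8,163.30.
Month 2: interest €99.32; balance after payment €7,832.62.
Month 3: interest €95.30; balance after payment €7,497.91.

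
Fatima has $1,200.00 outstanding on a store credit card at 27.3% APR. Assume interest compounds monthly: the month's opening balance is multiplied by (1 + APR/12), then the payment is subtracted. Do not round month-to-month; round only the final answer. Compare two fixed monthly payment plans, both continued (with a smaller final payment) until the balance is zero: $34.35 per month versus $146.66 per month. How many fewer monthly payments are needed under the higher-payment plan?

61 fewer payments

Monthly rate r = 27.3%/12 = 2.275% = 0.02275.
At $34.35/mo: n = ⌈−ln(1 − rB₀/P)/ln(1+r)⌉ = 71 payments (last $13.71); total interest = total paid − $1,200.00 = $1,218.21.
At $146.66/mo: 10 payments (last $23.15); total interest $143.09.
Payments saved = 71 − 10 = 61.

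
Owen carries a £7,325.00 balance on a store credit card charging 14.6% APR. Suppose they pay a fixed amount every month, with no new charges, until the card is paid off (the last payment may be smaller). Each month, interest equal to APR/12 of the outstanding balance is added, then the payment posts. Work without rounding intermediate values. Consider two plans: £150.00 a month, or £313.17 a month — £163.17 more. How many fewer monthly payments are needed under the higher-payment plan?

Monthly rate r = 14.6%/12 = 1.21667% = 0.0121667.
At £150.00/mo: n = ⌈−ln(1 − rB₀/P)/ln(1+r)⌉ = 75 payments (last £85.11); total interest = total paid − £7,325.00 = £3,860.11.
At £313.17/mo: 28 payments (last £216.97); total interest £1,347.56.
Payments saved = 75 − 28 = 47.

47 fewer payments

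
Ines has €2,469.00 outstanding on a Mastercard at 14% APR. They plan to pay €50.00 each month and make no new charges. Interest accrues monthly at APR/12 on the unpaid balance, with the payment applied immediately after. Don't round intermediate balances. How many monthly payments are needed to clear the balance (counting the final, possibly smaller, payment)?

Monthly rate r = 14%/12 = 1.16667% = 0.0116667.
Recurrence: B ← B·(1+r) − €50.00.
Month 1: interest €28.80; balance after payment €2,447.80.
Month 2: interest €28.56; balance after payment €2,426.36.
Closed form: n = −ln(1 − rB₀/P)/ln(1+r) = −ln(0.4239)/ln(1.01167) ≈ 73.993, so the balance reaches zero during payment 74.

74 payments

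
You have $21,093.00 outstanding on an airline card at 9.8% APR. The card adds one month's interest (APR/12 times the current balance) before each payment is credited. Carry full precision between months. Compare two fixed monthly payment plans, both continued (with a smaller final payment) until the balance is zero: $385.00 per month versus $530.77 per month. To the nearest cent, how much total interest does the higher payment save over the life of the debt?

Monthly rate r = 9.8%/12 = 0.816667% = 0.00816667.
At $385.00/mo: n = ⌈−ln(1 − rB₀/P)/ln(1+r)⌉ = 73 payments (last $357.87); total interest = total paid − $21,093.00 = $6,984.87.
At $530.77/mo: 49 payments (last $128.48); total interest $4,512.44.
Interest saved = $6,984.87 − $4,512.44 = $2,472.43.

$2,472.43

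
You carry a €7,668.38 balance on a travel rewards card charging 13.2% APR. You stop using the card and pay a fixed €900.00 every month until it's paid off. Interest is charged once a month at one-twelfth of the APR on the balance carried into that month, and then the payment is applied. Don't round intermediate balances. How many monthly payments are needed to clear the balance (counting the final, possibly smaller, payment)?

Monthly rate r = 13.2%/12 = 1.1% = 0.011.
Recurrence: B ← B·(1+r) − €900.00.
Month 1: interest €84.35; balance after payment €6,852.73.
Month 2: interest €75.38; balance after payment €6,028.11.
Closed form: n = −ln(1 − rB₀/P)/ln(1+r) = −ln(0.90628)/ln(1.011) ≈ 8.996, so the balance reaches zero during payment 9.

9 payments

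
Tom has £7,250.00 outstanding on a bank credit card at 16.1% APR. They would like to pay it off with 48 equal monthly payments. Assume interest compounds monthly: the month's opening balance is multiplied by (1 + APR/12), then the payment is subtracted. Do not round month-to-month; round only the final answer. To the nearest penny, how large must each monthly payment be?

Monthly rate r = 16.1%/12 = 1.34167% = 0.0134167.
Level-payment amortization: P = B₀·r / (1 − (1+r)^(−n)) = 7250.00·0.0134167 / (1 − 1.01342^(−48)).
Denominator 1 − (1+r)^(−48) = 0.472558906.
P = 97.2708 / 0.472558906 ≈ 205.84.

£205.84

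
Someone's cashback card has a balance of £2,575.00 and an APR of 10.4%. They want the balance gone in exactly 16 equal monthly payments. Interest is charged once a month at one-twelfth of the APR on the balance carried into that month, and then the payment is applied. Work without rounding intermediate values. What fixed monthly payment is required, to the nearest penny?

Monthly rate r = 10.4%/12 = 0.866667% = 0.00866667.
Level-payment amortization: P = B₀·r / (1 − (1+r)^(−n)) = 2575.00·0.00866667 / (1 − 1.00867^(−16)).
Denominator 1 − (1+r)^(−16) = 0.12896161.
P = 22.3167 / 0.12896161 ≈ 173.05.

£173.05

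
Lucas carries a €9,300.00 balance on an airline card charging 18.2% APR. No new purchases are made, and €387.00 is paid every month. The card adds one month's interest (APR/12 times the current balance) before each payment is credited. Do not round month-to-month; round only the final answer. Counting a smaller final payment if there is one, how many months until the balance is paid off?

Monthly rate r = 18.2%/12 = 1.51667% = 0.0151667.
Recurrence: B ← B·(1+r) − €387.00.
Month 1: interest €141.05; balance after payment €9,054.05.
Month 2: interest €137.32; balance after payment €8,804.37.
Closed form: n = −ln(1 − rB₀/P)/ln(1+r) = −ln(0.63553)/ln(1.01517) ≈ 30.114, so the balance reaches zero during payment 31.

31 months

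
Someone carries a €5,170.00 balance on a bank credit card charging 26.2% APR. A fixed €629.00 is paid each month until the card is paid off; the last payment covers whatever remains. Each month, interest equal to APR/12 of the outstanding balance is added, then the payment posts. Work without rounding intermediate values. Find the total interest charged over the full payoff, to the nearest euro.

€591

Monthly rate r = 26.2%/12 = 2.18333% = 0.0218333.
Payoff takes n = ⌈−ln(1 − rB₀/P)/ln(1+r)⌉ = ⌈9.158⌉ = 10 payments; the last is €100.01.
Total paid = 9·€629.00 + €100.01 = €5,761.01.
Total interest = total paid − principal = €5,761.01 − €5,170.00 = €591.01.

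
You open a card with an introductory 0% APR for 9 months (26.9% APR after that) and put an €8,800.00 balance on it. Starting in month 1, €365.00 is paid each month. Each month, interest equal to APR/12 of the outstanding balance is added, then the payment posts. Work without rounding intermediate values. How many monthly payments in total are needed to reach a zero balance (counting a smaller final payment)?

28 months

Promo months 1–9 at r₀ = 0%/12 = 0; months 10+ at r₁ = 26.9%/12 = 0.0224167.
After month 9 (no interest yet): B = €8,800.00 − 9·€365.00 = €5,515.00.
Then at r₁ with €365.00/mo: n₂ = −ln(1 − r₁·B/P)/ln(1+r₁) ≈ 18.65 → 19 more payments.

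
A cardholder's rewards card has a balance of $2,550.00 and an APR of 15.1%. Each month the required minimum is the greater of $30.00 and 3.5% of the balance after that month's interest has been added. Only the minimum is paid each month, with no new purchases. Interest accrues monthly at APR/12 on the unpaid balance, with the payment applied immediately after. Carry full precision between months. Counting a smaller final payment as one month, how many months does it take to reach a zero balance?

Monthly rate r = 15.1%/12 = 1.25833% = 0.0125833.
While 3.5% of the post-interest balance exceeds $30.00, each month B ← (B·(1+r))·(1 − 0.035), i.e. B shrinks by the factor (1+r)·0.965 = 0.97714.
This holds for months 1–48. Entering month 49 the balance is $840.48; 3.5% of the post-interest balance is now below $30.00, so the flat $30.00 minimum applies from here.
From month 49 a fixed $30.00 at rate r clears $840.48 in 35 more payments. Total: 48 + 35 = 83 months.

83 months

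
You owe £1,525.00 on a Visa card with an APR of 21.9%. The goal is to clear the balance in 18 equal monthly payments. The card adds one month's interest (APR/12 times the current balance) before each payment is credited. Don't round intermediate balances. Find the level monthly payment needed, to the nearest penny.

£100.16

Monthly rate r = 21.9%/12 = 1.825% = 0.01825.
Level-payment amortization: P = B₀·r / (1 − (1+r)^(−n)) = 1525.00·0.01825 / (1 − 1.01825^(−18)).
Denominator 1 − (1+r)^(−18) = 0.277861562.
P = 27.8312 / 0.277861562 ≈ 100.16.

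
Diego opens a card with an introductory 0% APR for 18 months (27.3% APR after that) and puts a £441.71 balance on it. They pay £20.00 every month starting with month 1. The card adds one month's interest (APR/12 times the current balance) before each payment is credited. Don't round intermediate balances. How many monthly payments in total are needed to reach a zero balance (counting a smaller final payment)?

Promo months 1–18 at r₀ = 0%/12 = 0; months 19+ at r₁ = 27.3%/12 = 0.02275.
After month 18 (no interest yet): B = £441.71 − 18·£20.00 = £81.71.
Then at r₁ with £20.00/mo: n₂ = −ln(1 − r₁·B/P)/ln(1+r₁) ≈ 4.34 → 5 more payments.

23 months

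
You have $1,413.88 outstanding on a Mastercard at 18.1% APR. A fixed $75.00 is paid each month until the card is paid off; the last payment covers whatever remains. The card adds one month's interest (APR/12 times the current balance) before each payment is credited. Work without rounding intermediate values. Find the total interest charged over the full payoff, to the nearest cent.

Monthly rate r = 18.1%/12 = 1.50833% = 0.0150833.
Payoff takes n = ⌈−ln(1 − rB₀/P)/ln(1+r)⌉ = ⌈22.348⌉ = 23 payments; the last is $26.20.
Total paid = 22·$75.00 + $26.20 = $1,676.20.
Total interest = total paid − principal = $1,676.20 − $1,413.88 = $262.32.

$262.32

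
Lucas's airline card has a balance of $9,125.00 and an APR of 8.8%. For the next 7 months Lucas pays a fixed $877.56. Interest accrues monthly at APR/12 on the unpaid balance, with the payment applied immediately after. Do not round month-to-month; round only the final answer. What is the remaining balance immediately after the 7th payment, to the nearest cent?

Monthly rate r = 8.8%/12 = 0.733333% = 0.00733333.
Each month: B ← B·(1+r) − $877.56.
Month 1: interest $66.92; balance after payment $8,314.36.
Month 2: interest $60.97; balance after payment $7,497.77.
Month 3: interest $54.98; balance after payment $6,675.19.
Month 4: interest $48.95; balance after payment $5,846.58.
Month 5: interest $42.87; balance after payment $5,011.90.
Month 6: interest $36.75; balance after payment $4,171.09.
Month 7: interest $30.59; balance after payment $3,324.12.

$3,324.12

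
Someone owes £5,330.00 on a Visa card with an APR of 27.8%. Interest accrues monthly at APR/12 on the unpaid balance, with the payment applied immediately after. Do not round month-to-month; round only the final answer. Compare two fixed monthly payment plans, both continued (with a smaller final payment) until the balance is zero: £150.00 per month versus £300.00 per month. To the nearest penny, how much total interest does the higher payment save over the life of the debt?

£4,401.19

Monthly rate r = 27.8%/12 = 2.31667% = 0.0231667.
At £150.00/mo: n = ⌈−ln(1 − rB₀/P)/ln(1+r)⌉ = 76 payments (last £98.59); total interest = total paid − £5,330.00 = £6,018.59.
At £300.00/mo: 24 payments (last £47.40); total interest £1,617.40.
Interest saved = £6,018.59 − £1,617.40 = £4,401.19.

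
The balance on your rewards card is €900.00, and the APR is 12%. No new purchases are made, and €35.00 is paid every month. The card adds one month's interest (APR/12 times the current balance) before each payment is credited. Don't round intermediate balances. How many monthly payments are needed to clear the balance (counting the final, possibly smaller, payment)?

Monthly rate r = 12%/12 = 1% = 0.01.
Recurrence: B ← B·(1+r) − €35.00.
Month 1: interest €9.00; balance after payment €874.00.
Month 2: interest €8.74; balance after payment €847.74.
Closed form: n = −ln(1 − rB₀/P)/ln(1+r) = −ln(0.74286)/ln(1.01) ≈ 29.874, so the balance reaches zero during payment 30.

30 months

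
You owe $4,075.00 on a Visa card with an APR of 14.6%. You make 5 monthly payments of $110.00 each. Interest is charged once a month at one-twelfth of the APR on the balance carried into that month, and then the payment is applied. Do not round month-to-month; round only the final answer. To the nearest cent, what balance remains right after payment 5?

$3,765.45

Monthly rate r = 14.6%/12 = 1.21667% = 0.0121667.
Each month: B ← B·(1+r) − $110.00.
Month 1: interest $49.58; balance after payment $4,014.58.
Month 2: interest $48.84; balance after payment $3,953.42.
Month 3: interest $48.10; balance after payment $3,891.52.
Month 4: interest $47.35; balance after payment $3,828.87.
Month 5: interest $46.58; balance after payment $3,765.45.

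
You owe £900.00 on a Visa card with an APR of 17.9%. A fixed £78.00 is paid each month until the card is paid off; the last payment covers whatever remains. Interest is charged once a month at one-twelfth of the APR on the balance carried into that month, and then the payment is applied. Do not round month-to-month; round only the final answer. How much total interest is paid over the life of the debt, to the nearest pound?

£95

Monthly rate r = 17.9%/12 = 1.49167% = 0.0149167.
Payoff takes n = ⌈−ln(1 − rB₀/P)/ln(1+r)⌉ = ⌈12.757⌉ = 13 payments; the last is £59.13.
Total paid = 12·£78.00 + £59.13 = £995.13.
Total interest = total paid − principal = £995.13 − £900.00 = £95.13.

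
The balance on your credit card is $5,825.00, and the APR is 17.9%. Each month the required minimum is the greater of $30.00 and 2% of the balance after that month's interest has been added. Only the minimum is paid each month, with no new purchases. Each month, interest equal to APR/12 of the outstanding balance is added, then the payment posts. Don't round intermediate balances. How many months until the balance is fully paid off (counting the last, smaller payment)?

344 months

Monthly rate r = 17.9%/12 = 1.49167% = 0.0149167.
While 2% of the post-interest balance exceeds $30.00, each month B ← (B·(1+r))·(1 − 0.02), i.e. B shrinks by the factor (1+r)·0.98 = 0.99462.
This holds for months 1–255. Entering month 256 the balance is $1,471.27; 2% of the post-interest balance is now below $30.00, so the flat $30.00 minimum applies from here.
From month 256 a fixed $30.00 at rate r clears $1,471.27 in 89 more payments. Total: 255 + 89 = 344 months.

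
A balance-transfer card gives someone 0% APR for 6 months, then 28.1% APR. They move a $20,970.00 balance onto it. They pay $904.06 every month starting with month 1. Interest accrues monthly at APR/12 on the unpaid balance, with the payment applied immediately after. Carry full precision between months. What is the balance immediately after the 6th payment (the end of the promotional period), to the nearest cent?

$15,545.64

Promo months 1–6 at r₀ = 0%/12 = 0; months 7+ at r₁ = 28.1%/12 = 0.0234167.
After month 6 (no interest yet): B = $20,970.00 − 6·$904.06 = $15,545.64.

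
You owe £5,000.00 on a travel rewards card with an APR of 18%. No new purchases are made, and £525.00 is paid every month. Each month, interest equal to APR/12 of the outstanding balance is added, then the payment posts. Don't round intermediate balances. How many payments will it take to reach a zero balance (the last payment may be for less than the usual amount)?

Monthly rate r = 18%/12 = 1.5% = 0.015.
Recurrence: B ← B·(1+r) − £525.00.
Month 1: interest £75.00; balance after payment £4,550.00.
Month 2: interest £68.25; balance after payment £4,093.25.
Closed form: n = −ln(1 − rB₀/P)/ln(1+r) = −ln(0.85714)/ln(1.015) ≈ 10.354, so the balance reaches zero during payment 11.

11 months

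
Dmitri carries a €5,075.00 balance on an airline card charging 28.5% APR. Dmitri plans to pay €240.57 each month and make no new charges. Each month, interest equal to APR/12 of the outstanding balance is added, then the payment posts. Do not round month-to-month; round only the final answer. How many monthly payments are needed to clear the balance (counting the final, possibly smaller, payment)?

30 months

Monthly rate r = 28.5%/12 = 2.375% = 0.02375.
Recurrence: B ← B·(1+r) − €240.57.
Month 1: interest €120.53; balance after payment €4,954.96.
Month 2: interest €117.68; balance after payment €4,832.07.
Closed form: n = −ln(1 − rB₀/P)/ln(1+r) = −ln(0.49898)/ln(1.02375) ≈ 29.618, so the balance reaches zero during payment 30.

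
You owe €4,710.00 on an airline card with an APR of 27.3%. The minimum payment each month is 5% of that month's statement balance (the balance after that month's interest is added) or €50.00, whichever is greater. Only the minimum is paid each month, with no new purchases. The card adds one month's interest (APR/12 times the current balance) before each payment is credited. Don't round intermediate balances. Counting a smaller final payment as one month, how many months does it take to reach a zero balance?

Monthly rate r = 27.3%/12 = 2.275% = 0.02275.
While 5% of the post-interest balance exceeds €50.00, each month B ← (B·(1+r))·(1 − 0.05), i.e. B shrinks by the factor (1+r)·0.95 = 0.97161.
This holds for months 1–55. Entering month 56 the balance is €966.36; 5% of the post-interest balance is now below €50.00, so the flat €50.00 minimum applies from here.
From month 56 a fixed €50.00 at rate r clears €966.36 in 26 more payments. Total: 55 + 26 = 81 months.

81 months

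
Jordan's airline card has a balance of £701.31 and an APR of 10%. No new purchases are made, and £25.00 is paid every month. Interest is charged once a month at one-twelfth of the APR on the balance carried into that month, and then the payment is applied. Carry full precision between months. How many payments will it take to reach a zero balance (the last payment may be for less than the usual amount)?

33 payments

Monthly rate r = 10%/12 = 0.833333% = 0.00833333.
Recurrence: B ← B·(1+r) − £25.00.
Month 1: interest £5.84; balance after payment £682.15.
Month 2: interest £5.68; balance after payment £662.84.
Closed form: n = −ln(1 − rB₀/P)/ln(1+r) = −ln(0.76623)/ln(1.00833) ≈ 32.086, so the balance reaches zero during payment 33.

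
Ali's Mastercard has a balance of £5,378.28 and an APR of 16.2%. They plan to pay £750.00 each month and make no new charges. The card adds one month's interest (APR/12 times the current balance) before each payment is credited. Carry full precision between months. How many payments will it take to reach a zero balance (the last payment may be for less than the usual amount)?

8 months

Monthly rate r = 16.2%/12 = 1.35% = 0.0135.
Recurrence: B ← B·(1+r) − £750.00.
Month 1: interest £72.61; balance after payment £4,700.89.
Month 2: interest £63.46; balance after payment £4,014.35.
Closed form: n = −ln(1 − rB₀/P)/ln(1+r) = −ln(0.90319)/ln(1.0135) ≈ 7.593, so the balance reaches zero during payment 8.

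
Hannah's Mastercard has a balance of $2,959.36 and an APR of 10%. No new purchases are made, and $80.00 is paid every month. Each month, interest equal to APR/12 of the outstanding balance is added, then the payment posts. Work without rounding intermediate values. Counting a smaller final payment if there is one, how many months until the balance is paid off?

45 months

Monthly rate r = 10%/12 = 0.833333% = 0.00833333.
Recurrence: B ← B·(1+r) − $80.00.
Month 1: interest $24.66; balance after payment $2,904.02.
Month 2: interest $24.20; balance after payment $2,848.22.
Closed form: n = −ln(1 − rB₀/P)/ln(1+r) = −ln(0.69173)/ln(1.00833) ≈ 44.411, so the balance reaches zero during payment 45.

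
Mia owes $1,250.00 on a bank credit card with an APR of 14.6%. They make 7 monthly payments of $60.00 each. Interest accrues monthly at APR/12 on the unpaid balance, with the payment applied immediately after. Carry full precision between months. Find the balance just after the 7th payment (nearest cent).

$924.78

Monthly rate r = 14.6%/12 = 1.21667% = 0.0121667.
Each month: B ← B·(1+r) − $60.00.
Month 1: interest $15.21; balance after payment $1,205.21.
Month 2: interest $14.66; balance after payment $1,159.87.
Month 3: interest $14.11; balance after payment $1,113.98.
Month 4: interest $13.55; balance after payment $1,067.54.
Month 5: interest $12.99; balance after payment $1,020.53.
Month 6: interest $12.42; balance after payment $972.94.
Month 7: interest $11.84; balance after payment $924.78.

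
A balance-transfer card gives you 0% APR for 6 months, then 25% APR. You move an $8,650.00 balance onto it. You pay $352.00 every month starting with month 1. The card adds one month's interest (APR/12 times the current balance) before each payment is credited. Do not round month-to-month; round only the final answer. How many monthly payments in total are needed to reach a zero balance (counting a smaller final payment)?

30 payments

Promo months 1–6 at r₀ = 0%/12 = 0; months 7+ at r₁ = 25%/12 = 0.0208333.
After month 6 (no interest yet): B = $8,650.00 − 6·$352.00 = $6,538.00.
Then at r₁ with $352.00/mo: n₂ = −ln(1 − r₁·B/P)/ln(1+r₁) ≈ 23.73 → 24 more payments.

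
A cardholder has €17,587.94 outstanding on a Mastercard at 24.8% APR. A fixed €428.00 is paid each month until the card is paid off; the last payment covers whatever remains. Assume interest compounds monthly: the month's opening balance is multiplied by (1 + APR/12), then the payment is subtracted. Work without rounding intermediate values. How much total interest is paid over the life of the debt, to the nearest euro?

€22,004

Monthly rate r = 24.8%/12 = 2.06667% = 0.0206667.
Payoff takes n = ⌈−ln(1 − rB₀/P)/ln(1+r)⌉ = ⌈92.501⌉ = 93 payments; the last is €215.73.
Total paid = 92·€428.00 + €215.73 = €39,591.73.
Total interest = total paid − principal = €39,591.73 − €17,587.94 = €22,003.79.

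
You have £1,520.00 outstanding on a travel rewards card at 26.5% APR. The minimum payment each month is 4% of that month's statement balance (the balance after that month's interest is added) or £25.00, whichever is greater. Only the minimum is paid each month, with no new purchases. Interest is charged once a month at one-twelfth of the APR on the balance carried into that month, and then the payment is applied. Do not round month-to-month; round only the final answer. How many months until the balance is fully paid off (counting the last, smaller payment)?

Monthly rate r = 26.5%/12 = 2.20833% = 0.0220833.
While 4% of the post-interest balance exceeds £25.00, each month B ← (B·(1+r))·(1 − 0.04), i.e. B shrinks by the factor (1+r)·0.96 = 0.9812.
This holds for months 1–48. Entering month 49 the balance is £611.23; 4% of the post-interest balance is now below £25.00, so the flat £25.00 minimum applies from here.
From month 49 a fixed £25.00 at rate r clears £611.23 in 36 more payments. Total: 48 + 36 = 84 months.

84 months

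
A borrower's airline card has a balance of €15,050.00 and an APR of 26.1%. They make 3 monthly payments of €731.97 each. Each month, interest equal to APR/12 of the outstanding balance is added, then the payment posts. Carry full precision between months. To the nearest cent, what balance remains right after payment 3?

Monthly rate r = 26.1%/12 = 2.175% = 0.02175.
Each month: B ← B·(1+r) − €731.97.
Month 1: interest €327.34; balance after payment €14,645.37.
Month 2: interest €318.54; balance after payment €14,231.93.
Month 3: interest €309.54; balance after payment €13,809.51.

€13,809.51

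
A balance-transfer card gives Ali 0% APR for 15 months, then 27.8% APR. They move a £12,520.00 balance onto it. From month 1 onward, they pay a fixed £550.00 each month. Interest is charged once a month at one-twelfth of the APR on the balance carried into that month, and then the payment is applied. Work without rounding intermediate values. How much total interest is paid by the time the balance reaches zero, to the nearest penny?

Promo months 1–15 at r₀ = 0%/12 = 0; months 16+ at r₁ = 27.8%/12 = 0.0231667.
After month 15 (no interest yet): B = £12,520.00 − 15·£550.00 = £4,270.00.
Then at r₁ with £550.00/mo: n₂ = −ln(1 − r₁·B/P)/ln(1+r₁) ≈ 8.66 → 9 more payments.
Total paid = 23·£550.00 + £363.04 = £13,013.04; interest = £13,013.04 − £12,520.00 = £493.04.

£493.04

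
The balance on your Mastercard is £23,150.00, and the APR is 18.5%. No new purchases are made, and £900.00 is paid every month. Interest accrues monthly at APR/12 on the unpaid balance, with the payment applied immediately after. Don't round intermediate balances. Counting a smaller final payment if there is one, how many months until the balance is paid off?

Monthly rate r = 18.5%/12 = 1.54167% = 0.0154167.
Recurrence: B ← B·(1+r) − £900.00.
Month 1: interest £356.90; balance after payment £22,606.90.
Month 2: interest £348.52; balance after payment £22,055.42.
Closed form: n = −ln(1 − rB₀/P)/ln(1+r) = −ln(0.60345)/ln(1.01542) ≈ 33.015, so the balance reaches zero during payment 34.

34 months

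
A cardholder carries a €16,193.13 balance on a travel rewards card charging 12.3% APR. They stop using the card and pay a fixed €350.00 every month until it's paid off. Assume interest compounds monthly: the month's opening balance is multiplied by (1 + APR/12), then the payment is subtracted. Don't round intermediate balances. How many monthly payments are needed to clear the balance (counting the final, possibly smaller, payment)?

Monthly rate r = 12.3%/12 = 1.025% = 0.01025.
Recurrence: B ← B·(1+r) − €350.00.
Month 1: interest €165.98; balance after payment €16,009.11.
Month 2: interest €164.09; balance after payment €15,823.20.
Closed form: n = −ln(1 − rB₀/P)/ln(1+r) = −ln(0.52577)/ln(1.01025) ≈ 63.042, so the balance reaches zero during payment 64.

64 months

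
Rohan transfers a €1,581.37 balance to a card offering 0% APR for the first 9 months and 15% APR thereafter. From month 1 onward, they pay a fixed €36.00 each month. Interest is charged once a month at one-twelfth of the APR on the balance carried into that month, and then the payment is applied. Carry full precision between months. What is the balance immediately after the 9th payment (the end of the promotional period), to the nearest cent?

Promo months 1–9 at r₀ = 0%/12 = 0; months 10+ at r₁ = 15%/12 = 0.0125.
After month 9 (no interest yet): B = €1,581.37 − 9·€36.00 = €1,257.37.

€1,257.37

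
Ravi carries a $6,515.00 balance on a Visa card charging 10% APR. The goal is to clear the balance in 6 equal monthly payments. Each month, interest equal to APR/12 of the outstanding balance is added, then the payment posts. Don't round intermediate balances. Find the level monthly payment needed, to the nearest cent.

Monthly rate r = 10%/12 = 0.833333% = 0.00833333.
Level-payment amortization: P = B₀·r / (1 − (1+r)^(−n)) = 6515.00·0.00833333 / (1 − 1.00833^(−6)).
Denominator 1 − (1+r)^(−6) = 0.0485734764.
P = 54.2917 / 0.0485734764 ≈ 1117.72.

$1,117.72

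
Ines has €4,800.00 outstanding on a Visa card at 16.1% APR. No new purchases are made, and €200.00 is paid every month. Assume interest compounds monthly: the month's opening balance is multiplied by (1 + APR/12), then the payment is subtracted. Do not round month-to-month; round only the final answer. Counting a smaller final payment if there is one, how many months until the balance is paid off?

30 payments

Monthly rate r = 16.1%/12 = 1.34167% = 0.0134167.
Recurrence: B ← B·(1+r) − €200.00.
Month 1: interest €64.40; balance after payment €4,664.40.
Month 2: interest €62.58; balance after payment €4,526.98.
Closed form: n = −ln(1 − rB₀/P)/ln(1+r) = −ln(0.678)/ln(1.01342) ≈ 29.158, so the balance reaches zero during payment 30.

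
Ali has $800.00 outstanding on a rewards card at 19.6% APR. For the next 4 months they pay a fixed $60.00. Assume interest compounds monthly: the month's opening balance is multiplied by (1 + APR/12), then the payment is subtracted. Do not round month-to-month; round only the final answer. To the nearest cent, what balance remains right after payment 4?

Monthly rate r = 19.6%/12 = 1.63333% = 0.0163333.
Each month: B ← B·(1+r) − $60.00.
Month 1: interest $13.07; balance after payment $753.07.
Month 2: interest $12.30; balance after payment $705.37.
Month 3: interest $11.52; balance after payment $656.89.
Month 4: interest $10.73; balance after payment $607.62.

$607.62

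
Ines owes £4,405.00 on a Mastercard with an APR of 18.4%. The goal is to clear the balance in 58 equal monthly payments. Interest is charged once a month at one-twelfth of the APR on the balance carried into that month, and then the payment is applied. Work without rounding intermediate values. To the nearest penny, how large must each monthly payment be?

£115.21

Monthly rate r = 18.4%/12 = 1.53333% = 0.0153333.
Level-payment amortization: P = B₀·r / (1 − (1+r)^(−n)) = 4405.00·0.0153333 / (1 − 1.01533^(−58)).
Denominator 1 − (1+r)^(−58) = 0.586287511.
P = 67.5433 / 0.586287511 ≈ 115.21.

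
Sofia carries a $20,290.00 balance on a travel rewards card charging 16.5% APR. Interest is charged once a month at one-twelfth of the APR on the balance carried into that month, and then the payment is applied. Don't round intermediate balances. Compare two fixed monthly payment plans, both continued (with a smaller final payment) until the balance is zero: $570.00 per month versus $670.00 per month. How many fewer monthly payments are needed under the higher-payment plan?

10 fewer payments

Monthly rate r = 16.5%/12 = 1.375% = 0.01375.
At $570.00/mo: n = ⌈−ln(1 − rB₀/P)/ln(1+r)⌉ = 50 payments (last $130.50); total interest = total paid − $20,290.00 = $7,770.50.
At $670.00/mo: 40 payments (last $292.62); total interest $6,132.62.
Payments saved = 50 − 40 = 10.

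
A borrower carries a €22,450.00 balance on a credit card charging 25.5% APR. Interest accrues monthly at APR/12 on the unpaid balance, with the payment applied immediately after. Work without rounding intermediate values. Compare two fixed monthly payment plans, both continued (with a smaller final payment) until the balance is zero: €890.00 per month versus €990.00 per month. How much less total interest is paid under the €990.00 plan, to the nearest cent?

Monthly rate r = 25.5%/12 = 2.125% = 0.02125.
At €890.00/mo: n = ⌈−ln(1 − rB₀/P)/ln(1+r)⌉ = 37 payments (last €465.38); total interest = total paid − €22,450.00 = €10,055.38.
At €990.00/mo: 32 payments (last €270.55); total interest €8,510.55.
Interest saved = €10,055.38 − €8,510.55 = €1,544.83.

€1,544.83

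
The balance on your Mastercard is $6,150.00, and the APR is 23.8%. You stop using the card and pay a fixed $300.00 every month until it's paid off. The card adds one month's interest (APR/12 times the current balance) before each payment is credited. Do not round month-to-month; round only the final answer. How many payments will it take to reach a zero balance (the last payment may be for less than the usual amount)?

Monthly rate r = 23.8%/12 = 1.98333% = 0.0198333.
Recurrence: B ← B·(1+r) − $300.00.
Month 1: interest $121.98; balance after payment $5,971.98.
Month 2: interest $118.44; balance after payment $5,790.42.
Closed form: n = −ln(1 − rB₀/P)/ln(1+r) = −ln(0.59342)/ln(1.01983) ≈ 26.572, so the balance reaches zero during payment 27.

27 months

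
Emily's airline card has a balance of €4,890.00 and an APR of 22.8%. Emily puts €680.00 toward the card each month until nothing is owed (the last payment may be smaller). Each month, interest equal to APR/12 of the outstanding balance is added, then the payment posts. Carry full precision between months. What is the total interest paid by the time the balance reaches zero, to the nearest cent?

Monthly rate r = 22.8%/12 = 1.9% = 0.019.
Payoff takes n = ⌈−ln(1 − rB₀/P)/ln(1+r)⌉ = ⌈7.806⌉ = 8 payments; the last is €548.79.
Total paid = 7·€680.00 + €548.79 = €5,308.79.
Total interest = total paid − principal = €5,308.79 − €4,890.00 = €418.79.

€418.79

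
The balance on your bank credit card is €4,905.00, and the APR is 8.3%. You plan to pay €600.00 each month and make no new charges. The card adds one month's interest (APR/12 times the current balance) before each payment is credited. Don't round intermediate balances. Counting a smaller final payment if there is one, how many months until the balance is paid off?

9 payments

Monthly rate r = 8.3%/12 = 0.691667% = 0.00691667.
Recurrence: B ← B·(1+r) − €600.00.
Month 1: interest €33.93; balance after payment €4,338.93.
Month 2: interest €30.01; balance after payment €3,768.94.
Closed form: n = −ln(1 − rB₀/P)/ln(1+r) = −ln(0.94346)/ln(1.00692) ≈ 8.444, so the balance reaches zero during payment 9.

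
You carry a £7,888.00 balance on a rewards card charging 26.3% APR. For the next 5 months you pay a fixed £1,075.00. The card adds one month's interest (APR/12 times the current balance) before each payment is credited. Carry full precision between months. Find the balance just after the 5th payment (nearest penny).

£3,175.30

Monthly rate r = 26.3%/12 = 2.19167% = 0.0219167.
Each month: B ← B·(1+r) − £1,075.00.
Month 1: interest £172.88; balance after payment £6,985.88.
Month 2: interest £153.11; balance after payment £6,063.99.
Month 3: interest £132.90; balance after payment £5,121.89.
Month 4: interest £112.25; balance after payment £4,159.14.
Month 5: interest £91.15; balance after payment £3,175.30.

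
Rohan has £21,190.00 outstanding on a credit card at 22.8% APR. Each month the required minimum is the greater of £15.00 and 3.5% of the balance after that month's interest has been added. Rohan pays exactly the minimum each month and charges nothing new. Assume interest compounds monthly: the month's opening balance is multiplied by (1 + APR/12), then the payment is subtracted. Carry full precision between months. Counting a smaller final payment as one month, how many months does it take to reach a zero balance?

Monthly rate r = 22.8%/12 = 1.9% = 0.019.
While 3.5% of the post-interest balance exceeds £15.00, each month B ← (B·(1+r))·(1 − 0.035), i.e. B shrinks by the factor (1+r)·0.965 = 0.98333.
This holds for months 1–234. Entering month 235 the balance is £415.22; 3.5% of the post-interest balance is now below £15.00, so the flat £15.00 minimum applies from here.
From month 235 a fixed £15.00 at rate r clears £415.22 in 40 more payments. Total: 234 + 40 = 274 months.

274 months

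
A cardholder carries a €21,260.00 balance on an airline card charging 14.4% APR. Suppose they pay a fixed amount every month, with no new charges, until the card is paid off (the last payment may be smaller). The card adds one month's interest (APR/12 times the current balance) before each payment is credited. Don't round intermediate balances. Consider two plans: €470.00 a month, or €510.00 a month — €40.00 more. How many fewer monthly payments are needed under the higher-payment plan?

7 fewer payments

Monthly rate r = 14.4%/12 = 1.2% = 0.012.
At €470.00/mo: n = ⌈−ln(1 − rB₀/P)/ln(1+r)⌉ = 66 payments (last €288.13); total interest = total paid − €21,260.00 = €9,578.13.
At €510.00/mo: 59 payments (last €75.66); total interest €8,395.66.
Payments saved = 66 − 59 = 7.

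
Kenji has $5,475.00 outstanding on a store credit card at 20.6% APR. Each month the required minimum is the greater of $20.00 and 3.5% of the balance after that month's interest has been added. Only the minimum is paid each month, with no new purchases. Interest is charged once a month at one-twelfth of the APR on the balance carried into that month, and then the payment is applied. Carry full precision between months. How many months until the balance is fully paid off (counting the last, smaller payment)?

162 months

Monthly rate r = 20.6%/12 = 1.71667% = 0.0171667.
While 3.5% of the post-interest balance exceeds $20.00, each month B ← (B·(1+r))·(1 − 0.035), i.e. B shrinks by the factor (1+r)·0.965 = 0.98157.
This holds for months 1–123. Entering month 124 the balance is $555.23; 3.5% of the post-interest balance is now below $20.00, so the flat $20.00 minimum applies from here.
From month 124 a fixed $20.00 at rate r clears $555.23 in 39 more payments. Total: 123 + 39 = 162 months.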